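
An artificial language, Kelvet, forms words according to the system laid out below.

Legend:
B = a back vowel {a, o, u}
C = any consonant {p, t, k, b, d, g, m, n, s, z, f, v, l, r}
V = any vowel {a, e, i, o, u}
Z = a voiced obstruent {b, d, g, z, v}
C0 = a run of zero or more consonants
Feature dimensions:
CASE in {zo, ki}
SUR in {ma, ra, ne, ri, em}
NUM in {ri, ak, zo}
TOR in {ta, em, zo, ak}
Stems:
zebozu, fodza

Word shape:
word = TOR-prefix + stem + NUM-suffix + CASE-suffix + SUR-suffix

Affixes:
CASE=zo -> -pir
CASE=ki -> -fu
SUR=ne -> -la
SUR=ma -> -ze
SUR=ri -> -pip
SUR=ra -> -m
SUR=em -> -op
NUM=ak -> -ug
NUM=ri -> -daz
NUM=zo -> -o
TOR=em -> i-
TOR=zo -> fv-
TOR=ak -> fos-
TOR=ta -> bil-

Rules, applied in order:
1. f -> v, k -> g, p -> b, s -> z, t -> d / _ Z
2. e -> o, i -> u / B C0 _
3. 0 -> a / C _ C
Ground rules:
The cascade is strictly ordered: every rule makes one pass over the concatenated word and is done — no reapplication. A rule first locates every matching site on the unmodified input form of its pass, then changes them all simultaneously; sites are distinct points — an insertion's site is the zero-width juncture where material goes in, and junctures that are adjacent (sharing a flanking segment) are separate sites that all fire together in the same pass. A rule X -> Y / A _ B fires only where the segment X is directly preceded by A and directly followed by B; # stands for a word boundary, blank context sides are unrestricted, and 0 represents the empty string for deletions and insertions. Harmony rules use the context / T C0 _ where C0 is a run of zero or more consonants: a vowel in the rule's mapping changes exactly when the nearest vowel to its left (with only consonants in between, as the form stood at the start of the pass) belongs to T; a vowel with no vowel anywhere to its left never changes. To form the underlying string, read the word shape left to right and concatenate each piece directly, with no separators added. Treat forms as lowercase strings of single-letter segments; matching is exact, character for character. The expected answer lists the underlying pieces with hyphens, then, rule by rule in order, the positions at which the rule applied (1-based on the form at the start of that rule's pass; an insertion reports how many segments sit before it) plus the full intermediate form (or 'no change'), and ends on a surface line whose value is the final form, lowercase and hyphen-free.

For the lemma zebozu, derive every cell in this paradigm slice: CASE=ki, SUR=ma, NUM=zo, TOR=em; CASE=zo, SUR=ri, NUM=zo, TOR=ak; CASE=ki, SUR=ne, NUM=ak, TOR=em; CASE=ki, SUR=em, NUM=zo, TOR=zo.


cell CASE=ki, SUR=ma, NUM=zo, TOR=em:
underlying: i-zebozu-o-fu-ze
1. f -> v, k -> g, p -> b, s -> z, t -> d / _ Z: no change
2. e -> o, i -> u / B C0 _: fires at position(s) 12: izebozuofuzo
3. 0 -> a / C _ C: no change
surface: izebozuofuzo

cell CASE=zo, SUR=ri, NUM=zo, TOR=ak:
underlying: fos-zebozu-o-pir-pip
1. f -> v, k -> g, p -> b, s -> z, t -> d / _ Z: fires at position(s) 3: fozzebozuopirpip
2. e -> o, i -> u / B C0 _: fires at position(s) 5, 12: fozzobozuopurpip
3. 0 -> a / C _ C: inserts after position(s) 3, 13: fozazobozuopurapip
surface: fozazobozuopurapip

cell CASE=ki, SUR=ne, NUM=ak, TOR=em:
underlying: i-zebozu-ug-fu-la
1. f -> v, k -> g, p -> b, s -> z, t -> d / _ Z: no change
2. e -> o, i -> u / B C0 _: no change
3. 0 -> a / C _ C: inserts after position(s) 9: izebozuugafula
surface: izebozuugafula

cell CASE=ki, SUR=em, NUM=zo, TOR=zo:
underlying: fv-zebozu-o-fu-op
1. f -> v, k -> g, p -> b, s -> z, t -> d / _ Z: fires at position(s) 1: vvzebozuofuop
2. e -> o, i -> u / B C0 _: no change
3. 0 -> a / C _ C: inserts after position(s) 1, 2: vavazebozuofuop
surface: vavazebozuofuop


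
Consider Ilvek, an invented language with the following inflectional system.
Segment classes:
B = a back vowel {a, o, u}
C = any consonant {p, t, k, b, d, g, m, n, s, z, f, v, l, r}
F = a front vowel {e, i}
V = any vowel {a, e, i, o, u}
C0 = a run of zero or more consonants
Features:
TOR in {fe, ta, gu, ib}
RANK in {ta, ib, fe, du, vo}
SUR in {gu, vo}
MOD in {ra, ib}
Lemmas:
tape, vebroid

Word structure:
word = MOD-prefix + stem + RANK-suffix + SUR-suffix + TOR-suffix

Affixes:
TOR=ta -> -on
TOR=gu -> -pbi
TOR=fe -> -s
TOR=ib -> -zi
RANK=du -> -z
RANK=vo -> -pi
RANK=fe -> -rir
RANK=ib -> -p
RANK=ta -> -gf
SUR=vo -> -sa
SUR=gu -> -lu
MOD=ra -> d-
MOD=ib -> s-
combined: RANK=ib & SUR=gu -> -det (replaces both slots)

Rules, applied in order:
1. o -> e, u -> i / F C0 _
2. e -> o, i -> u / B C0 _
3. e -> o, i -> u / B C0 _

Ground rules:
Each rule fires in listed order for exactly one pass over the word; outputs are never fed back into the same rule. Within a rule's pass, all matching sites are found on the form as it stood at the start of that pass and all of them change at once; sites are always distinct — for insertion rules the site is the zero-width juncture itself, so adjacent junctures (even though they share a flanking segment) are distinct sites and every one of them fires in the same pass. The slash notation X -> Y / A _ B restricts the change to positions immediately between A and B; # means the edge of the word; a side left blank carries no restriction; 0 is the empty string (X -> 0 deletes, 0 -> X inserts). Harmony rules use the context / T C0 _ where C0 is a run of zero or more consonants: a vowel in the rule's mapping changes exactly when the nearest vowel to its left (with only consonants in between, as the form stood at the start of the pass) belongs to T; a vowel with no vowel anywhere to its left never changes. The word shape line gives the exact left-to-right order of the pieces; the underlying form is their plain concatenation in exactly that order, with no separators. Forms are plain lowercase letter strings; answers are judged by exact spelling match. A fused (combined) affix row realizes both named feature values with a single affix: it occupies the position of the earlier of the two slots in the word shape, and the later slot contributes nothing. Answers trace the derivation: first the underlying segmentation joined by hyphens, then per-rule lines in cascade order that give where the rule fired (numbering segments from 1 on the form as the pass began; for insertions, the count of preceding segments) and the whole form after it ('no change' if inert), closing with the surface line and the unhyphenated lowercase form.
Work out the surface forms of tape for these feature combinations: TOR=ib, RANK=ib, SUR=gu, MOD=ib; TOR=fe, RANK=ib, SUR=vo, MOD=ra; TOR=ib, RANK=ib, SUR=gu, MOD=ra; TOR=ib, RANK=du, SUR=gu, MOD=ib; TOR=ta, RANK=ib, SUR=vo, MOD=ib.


cell TOR=ib, RANK=ib, SUR=gu, MOD=ib:
underlying: s-tape-det-zi
1. o -> e, u -> i / F C0 _: no change
2. e -> o, i -> u / B C0 _: fires at position(s) 5: stapodetzi
3. e -> o, i -> u / B C0 _: fires at position(s) 7: stapodotzi
surface: stapodotzi

cell TOR=fe, RANK=ib, SUR=vo, MOD=ra:
underlying: d-tape-p-sa-s
1. o -> e, u -> i / F C0 _: no change
2. e -> o, i -> u / B C0 _: fires at position(s) 5: dtapopsas
3. e -> o, i -> u / B C0 _: no change
surface: dtapopsas

cell TOR=ib, RANK=ib, SUR=gu, MOD=ra:
underlying: d-tape-det-zi
1. o -> e, u -> i / F C0 _: no change
2. e -> o, i -> u / B C0 _: fires at position(s) 5: dtapodetzi
3. e -> o, i -> u / B C0 _: fires at position(s) 7: dtapodotzi
surface: dtapodotzi

cell TOR=ib, RANK=du, SUR=gu, MOD=ib:
underlying: s-tape-z-lu-zi
1. o -> e, u -> i / F C0 _: fires at position(s) 8: stapezlizi
2. e -> o, i -> u / B C0 _: fires at position(s) 5: stapozlizi
3. e -> o, i -> u / B C0 _: fires at position(s) 8: stapozluzi
surface: stapozluzi

cell TOR=ta, RANK=ib, SUR=vo, MOD=ib:
underlying: s-tape-p-sa-on
1. o -> e, u -> i / F C0 _: no change
2. e -> o, i -> u / B C0 _: fires at position(s) 5: stapopsaon
3. e -> o, i -> u / B C0 _: no change
surface: stapopsaon


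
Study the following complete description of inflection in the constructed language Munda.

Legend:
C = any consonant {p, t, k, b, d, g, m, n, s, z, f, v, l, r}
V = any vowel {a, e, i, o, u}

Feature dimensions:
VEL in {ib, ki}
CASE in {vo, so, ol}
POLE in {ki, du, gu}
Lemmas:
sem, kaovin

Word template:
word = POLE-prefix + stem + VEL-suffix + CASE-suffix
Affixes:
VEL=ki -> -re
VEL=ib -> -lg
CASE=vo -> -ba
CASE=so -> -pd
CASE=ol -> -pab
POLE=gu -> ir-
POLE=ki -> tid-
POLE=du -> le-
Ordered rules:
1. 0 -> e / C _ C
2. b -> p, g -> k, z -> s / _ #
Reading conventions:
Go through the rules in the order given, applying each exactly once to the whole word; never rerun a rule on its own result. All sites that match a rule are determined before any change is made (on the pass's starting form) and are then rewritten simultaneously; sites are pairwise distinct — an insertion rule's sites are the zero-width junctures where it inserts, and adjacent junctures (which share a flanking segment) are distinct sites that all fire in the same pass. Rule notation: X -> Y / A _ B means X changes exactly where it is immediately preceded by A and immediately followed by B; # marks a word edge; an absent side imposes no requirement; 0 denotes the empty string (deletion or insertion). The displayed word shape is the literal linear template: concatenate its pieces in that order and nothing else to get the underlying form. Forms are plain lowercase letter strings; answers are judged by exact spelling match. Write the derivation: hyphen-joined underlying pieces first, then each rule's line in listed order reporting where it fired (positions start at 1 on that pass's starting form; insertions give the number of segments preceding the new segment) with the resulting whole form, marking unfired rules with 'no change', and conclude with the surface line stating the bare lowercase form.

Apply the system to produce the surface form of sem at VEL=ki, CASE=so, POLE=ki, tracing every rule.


underlying: tid-sem-re-pd
1. 0 -> e / C _ C: inserts after position(s) 3, 6, 9: tidesemereped
2. b -> p, g -> k, z -> s / _ #: no change
surface: tidesemereped


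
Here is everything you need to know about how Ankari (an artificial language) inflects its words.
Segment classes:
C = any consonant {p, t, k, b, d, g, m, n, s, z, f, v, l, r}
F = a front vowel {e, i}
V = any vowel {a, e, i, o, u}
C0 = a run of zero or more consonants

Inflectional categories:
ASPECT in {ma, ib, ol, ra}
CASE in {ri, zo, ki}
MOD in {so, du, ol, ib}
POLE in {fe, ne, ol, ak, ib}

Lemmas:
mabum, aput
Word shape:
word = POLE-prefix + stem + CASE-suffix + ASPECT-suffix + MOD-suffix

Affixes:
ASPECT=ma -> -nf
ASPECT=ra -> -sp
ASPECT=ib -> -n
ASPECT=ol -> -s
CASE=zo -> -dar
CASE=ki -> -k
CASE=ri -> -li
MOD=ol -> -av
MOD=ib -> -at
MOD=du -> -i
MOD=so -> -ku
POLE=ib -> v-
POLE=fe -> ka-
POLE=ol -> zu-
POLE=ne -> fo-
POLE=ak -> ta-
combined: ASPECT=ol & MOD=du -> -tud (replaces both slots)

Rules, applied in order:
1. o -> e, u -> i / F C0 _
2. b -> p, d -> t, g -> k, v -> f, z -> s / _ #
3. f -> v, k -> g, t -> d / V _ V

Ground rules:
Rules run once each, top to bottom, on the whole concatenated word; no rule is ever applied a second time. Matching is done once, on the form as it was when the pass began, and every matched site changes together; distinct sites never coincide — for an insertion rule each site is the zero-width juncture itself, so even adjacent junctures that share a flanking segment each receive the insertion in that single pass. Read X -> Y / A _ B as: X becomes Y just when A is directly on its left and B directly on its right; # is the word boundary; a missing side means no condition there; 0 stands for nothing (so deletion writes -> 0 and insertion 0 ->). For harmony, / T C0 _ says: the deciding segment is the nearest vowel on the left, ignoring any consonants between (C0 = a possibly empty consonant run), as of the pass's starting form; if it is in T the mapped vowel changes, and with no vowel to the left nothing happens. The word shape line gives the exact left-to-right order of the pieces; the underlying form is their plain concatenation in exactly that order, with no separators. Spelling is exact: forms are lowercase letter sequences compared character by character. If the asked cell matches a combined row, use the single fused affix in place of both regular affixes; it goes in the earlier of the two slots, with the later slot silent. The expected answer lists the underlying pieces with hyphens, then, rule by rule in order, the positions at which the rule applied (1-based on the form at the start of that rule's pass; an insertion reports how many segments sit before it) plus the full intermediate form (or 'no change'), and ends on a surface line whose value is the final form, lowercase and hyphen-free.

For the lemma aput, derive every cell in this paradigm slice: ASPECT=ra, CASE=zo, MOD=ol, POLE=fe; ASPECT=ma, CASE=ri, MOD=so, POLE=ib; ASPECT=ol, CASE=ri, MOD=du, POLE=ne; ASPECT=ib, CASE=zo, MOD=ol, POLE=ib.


cell ASPECT=ra, CASE=zo, MOD=ol, POLE=fe:
underlying: ka-aput-dar-sp-av
1. o -> e, u -> i / F C0 _: no change
2. b -> p, d -> t, g -> k, v -> f, z -> s / _ #: fires at position(s) 13: kaaputdarspaf
3. f -> v, k -> g, t -> d / V _ V: no change
surface: kaaputdarspaf

cell ASPECT=ma, CASE=ri, MOD=so, POLE=ib:
underlying: v-aput-li-nf-ku
1. o -> e, u -> i / F C0 _: fires at position(s) 11: vaputlinfki
2. b -> p, d -> t, g -> k, v -> f, z -> s / _ #: no change
3. f -> v, k -> g, t -> d / V _ V: no change
surface: vaputlinfki

cell ASPECT=ol, CASE=ri, MOD=du, POLE=ne:
underlying: fo-aput-li-tud
1. o -> e, u -> i / F C0 _: fires at position(s) 10: foaputlitid
2. b -> p, d -> t, g -> k, v -> f, z -> s / _ #: fires at position(s) 11: foaputlitit
3. f -> v, k -> g, t -> d / V _ V: fires at position(s) 9: foaputlidit
surface: foaputlidit

cell ASPECT=ib, CASE=zo, MOD=ol, POLE=ib:
underlying: v-aput-dar-n-av
1. o -> e, u -> i / F C0 _: no change
2. b -> p, d -> t, g -> k, v -> f, z -> s / _ #: fires at position(s) 11: vaputdarnaf
3. f -> v, k -> g, t -> d / V _ V: no change
surface: vaputdarnaf


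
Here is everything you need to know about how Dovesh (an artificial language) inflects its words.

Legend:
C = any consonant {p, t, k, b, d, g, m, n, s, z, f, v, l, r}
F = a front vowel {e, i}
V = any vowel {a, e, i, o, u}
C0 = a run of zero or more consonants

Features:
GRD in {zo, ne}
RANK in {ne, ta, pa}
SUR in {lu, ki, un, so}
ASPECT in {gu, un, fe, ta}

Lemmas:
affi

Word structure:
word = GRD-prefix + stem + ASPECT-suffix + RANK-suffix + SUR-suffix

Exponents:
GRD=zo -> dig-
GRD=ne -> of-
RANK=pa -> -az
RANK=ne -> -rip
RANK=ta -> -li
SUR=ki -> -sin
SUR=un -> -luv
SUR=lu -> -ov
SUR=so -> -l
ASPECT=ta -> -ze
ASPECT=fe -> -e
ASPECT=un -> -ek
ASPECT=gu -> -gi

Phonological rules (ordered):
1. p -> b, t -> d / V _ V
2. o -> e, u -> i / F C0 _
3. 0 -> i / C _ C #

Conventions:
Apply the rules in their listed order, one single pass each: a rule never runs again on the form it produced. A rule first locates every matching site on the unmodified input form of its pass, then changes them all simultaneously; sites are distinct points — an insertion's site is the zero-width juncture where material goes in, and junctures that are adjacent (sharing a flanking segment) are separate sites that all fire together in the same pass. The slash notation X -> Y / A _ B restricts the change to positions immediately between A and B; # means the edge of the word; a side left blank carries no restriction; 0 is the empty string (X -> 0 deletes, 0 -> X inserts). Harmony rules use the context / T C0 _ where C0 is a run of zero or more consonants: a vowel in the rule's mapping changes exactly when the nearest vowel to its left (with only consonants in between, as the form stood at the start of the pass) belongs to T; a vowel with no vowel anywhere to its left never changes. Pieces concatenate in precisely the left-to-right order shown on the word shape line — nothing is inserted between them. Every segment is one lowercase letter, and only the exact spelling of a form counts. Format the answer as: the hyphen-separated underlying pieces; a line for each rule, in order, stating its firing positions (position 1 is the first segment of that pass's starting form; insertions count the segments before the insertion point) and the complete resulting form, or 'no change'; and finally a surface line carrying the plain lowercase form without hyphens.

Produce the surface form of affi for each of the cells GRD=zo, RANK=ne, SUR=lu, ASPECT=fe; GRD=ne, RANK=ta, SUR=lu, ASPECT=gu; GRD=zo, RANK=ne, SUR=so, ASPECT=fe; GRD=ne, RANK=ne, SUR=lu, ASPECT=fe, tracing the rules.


cell GRD=zo, RANK=ne, SUR=lu, ASPECT=fe:
underlying: dig-affi-e-rip-ov
1. p -> b, t -> d / V _ V: fires at position(s) 11: digaffieribov
2. o -> e, u -> i / F C0 _: fires at position(s) 12: digaffieribev
3. 0 -> i / C _ C #: no change
surface: digaffieribev

cell GRD=ne, RANK=ta, SUR=lu, ASPECT=gu:
underlying: of-affi-gi-li-ov
1. p -> b, t -> d / V _ V: no change
2. o -> e, u -> i / F C0 _: fires at position(s) 11: ofaffigiliev
3. 0 -> i / C _ C #: no change
surface: ofaffigiliev

cell GRD=zo, RANK=ne, SUR=so, ASPECT=fe:
underlying: dig-affi-e-rip-l
1. p -> b, t -> d / V _ V: no change
2. o -> e, u -> i / F C0 _: no change
3. 0 -> i / C _ C #: inserts after position(s) 11: digaffieripil
surface: digaffieripil

cell GRD=ne, RANK=ne, SUR=lu, ASPECT=fe:
underlying: of-affi-e-rip-ov
1. p -> b, t -> d / V _ V: fires at position(s) 10: ofaffieribov
2. o -> e, u -> i / F C0 _: fires at position(s) 11: ofaffieribev
3. 0 -> i / C _ C #: no change
surface: ofaffieribev


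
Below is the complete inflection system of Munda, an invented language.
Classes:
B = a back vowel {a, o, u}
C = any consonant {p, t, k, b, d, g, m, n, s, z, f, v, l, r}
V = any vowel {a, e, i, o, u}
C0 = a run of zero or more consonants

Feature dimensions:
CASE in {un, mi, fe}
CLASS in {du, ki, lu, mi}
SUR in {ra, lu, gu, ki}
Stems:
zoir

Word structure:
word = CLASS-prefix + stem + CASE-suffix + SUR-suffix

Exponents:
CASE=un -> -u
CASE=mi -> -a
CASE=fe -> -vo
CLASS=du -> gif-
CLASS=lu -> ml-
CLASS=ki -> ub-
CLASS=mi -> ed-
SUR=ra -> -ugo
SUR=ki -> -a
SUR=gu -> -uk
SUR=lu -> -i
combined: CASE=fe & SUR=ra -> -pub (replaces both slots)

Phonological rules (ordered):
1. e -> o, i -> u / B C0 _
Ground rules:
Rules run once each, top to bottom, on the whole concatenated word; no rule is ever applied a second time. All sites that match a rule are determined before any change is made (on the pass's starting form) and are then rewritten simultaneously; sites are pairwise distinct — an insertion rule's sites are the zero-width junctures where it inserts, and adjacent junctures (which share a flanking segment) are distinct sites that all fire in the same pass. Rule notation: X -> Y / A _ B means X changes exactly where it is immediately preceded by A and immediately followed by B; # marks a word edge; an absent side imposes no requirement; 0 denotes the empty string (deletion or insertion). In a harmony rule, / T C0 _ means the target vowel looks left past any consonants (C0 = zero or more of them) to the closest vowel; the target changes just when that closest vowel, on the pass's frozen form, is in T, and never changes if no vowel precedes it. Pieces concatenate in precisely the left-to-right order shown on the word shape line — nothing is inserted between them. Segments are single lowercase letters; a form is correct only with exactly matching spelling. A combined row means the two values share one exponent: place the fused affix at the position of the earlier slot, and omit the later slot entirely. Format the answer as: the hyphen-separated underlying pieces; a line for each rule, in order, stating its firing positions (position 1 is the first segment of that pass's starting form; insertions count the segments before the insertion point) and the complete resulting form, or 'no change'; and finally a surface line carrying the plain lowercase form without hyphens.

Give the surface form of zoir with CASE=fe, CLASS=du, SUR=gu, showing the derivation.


underlying: gif-zoir-vo-uk
1. e -> o, i -> u / B C0 _: fires at position(s) 6: gifzourvouk
surface: gifzourvouk


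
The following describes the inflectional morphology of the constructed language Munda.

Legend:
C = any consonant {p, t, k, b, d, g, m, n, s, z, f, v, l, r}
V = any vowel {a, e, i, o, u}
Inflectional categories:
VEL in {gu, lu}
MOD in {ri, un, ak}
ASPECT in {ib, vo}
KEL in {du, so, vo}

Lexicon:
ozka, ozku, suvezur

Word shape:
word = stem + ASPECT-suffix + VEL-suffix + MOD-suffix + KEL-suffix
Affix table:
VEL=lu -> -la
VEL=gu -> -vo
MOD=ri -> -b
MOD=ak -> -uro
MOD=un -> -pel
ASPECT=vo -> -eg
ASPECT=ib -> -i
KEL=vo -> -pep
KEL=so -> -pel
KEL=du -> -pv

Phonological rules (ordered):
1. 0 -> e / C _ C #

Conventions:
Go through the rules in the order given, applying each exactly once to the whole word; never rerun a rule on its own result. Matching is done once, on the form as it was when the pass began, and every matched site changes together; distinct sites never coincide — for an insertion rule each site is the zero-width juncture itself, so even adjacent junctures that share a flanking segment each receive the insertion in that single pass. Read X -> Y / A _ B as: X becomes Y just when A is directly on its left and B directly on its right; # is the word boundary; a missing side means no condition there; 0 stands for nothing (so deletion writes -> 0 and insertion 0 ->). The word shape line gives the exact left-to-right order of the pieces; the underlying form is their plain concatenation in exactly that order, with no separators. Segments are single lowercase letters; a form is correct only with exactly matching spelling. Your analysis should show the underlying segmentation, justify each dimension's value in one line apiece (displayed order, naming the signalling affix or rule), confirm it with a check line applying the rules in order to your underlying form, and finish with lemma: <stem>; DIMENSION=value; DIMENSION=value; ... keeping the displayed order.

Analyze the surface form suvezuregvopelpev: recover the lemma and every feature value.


underlying: suvezur-eg-vo-pel-pv
VEL=gu - signalled by the affix -vo
MOD=un - signalled by the affix -pel
ASPECT=vo - signalled by the affix -eg
KEL=du - signalled by the affix -pv
check: suvezuregvopelpv -> suvezuregvopelpev
lemma: suvezur; VEL=gu; MOD=un; ASPECT=vo; KEL=du


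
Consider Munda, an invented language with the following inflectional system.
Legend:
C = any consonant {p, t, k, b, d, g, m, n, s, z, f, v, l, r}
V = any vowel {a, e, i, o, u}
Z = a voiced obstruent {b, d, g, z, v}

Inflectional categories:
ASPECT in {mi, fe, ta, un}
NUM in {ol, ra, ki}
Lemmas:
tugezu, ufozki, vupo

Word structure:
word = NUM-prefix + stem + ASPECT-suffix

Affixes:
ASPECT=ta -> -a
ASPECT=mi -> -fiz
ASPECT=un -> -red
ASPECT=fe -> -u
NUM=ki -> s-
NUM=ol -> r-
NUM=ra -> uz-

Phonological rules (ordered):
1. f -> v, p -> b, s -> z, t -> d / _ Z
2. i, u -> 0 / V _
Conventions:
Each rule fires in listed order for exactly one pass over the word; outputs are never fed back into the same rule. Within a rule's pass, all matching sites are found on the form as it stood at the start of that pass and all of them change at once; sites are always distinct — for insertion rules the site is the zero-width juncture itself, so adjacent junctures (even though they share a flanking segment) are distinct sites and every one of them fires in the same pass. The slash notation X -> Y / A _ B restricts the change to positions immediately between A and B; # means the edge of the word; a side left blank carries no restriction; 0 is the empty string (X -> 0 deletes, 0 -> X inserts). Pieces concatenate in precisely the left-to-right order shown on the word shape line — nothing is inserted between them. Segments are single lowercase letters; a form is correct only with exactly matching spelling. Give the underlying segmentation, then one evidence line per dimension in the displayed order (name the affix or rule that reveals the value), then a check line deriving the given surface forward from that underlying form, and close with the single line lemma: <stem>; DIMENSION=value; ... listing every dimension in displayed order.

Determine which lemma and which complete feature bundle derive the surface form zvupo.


underlying: s-vupo-u
ASPECT=fe - signalled by the affix -u
NUM=ki - signalled by the affix s-
check: svupou -> zvupou -> zvupo
lemma: vupo; ASPECT=fe; NUM=ki


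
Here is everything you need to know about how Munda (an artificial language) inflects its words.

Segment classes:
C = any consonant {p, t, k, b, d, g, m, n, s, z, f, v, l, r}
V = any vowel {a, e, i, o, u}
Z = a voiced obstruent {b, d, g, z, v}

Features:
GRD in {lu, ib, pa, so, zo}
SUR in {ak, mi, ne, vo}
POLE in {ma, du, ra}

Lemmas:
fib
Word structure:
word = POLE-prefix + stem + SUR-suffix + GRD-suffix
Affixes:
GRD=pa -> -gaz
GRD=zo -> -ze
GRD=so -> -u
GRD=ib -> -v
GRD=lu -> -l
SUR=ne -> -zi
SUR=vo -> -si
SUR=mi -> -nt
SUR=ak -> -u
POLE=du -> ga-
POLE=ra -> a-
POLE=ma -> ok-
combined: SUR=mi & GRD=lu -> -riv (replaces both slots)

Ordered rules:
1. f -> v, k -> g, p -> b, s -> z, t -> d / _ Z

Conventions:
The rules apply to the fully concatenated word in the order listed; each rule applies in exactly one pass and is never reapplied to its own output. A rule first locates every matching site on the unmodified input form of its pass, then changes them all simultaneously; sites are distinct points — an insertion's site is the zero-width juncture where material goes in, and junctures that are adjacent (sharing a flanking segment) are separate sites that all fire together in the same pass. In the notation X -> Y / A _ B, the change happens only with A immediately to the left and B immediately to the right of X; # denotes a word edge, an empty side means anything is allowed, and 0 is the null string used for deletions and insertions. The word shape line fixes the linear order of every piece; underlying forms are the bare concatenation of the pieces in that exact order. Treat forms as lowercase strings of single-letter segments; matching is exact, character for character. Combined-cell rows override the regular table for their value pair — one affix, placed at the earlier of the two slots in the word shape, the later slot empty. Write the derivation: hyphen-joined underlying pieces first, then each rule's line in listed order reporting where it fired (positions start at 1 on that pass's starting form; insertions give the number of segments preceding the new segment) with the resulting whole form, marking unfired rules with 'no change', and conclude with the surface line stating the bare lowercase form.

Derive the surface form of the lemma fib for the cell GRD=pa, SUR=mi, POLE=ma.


underlying: ok-fib-nt-gaz
1. f -> v, k -> g, p -> b, s -> z, t -> d / _ Z: fires at position(s) 7: okfibndgaz
surface: okfibndgaz


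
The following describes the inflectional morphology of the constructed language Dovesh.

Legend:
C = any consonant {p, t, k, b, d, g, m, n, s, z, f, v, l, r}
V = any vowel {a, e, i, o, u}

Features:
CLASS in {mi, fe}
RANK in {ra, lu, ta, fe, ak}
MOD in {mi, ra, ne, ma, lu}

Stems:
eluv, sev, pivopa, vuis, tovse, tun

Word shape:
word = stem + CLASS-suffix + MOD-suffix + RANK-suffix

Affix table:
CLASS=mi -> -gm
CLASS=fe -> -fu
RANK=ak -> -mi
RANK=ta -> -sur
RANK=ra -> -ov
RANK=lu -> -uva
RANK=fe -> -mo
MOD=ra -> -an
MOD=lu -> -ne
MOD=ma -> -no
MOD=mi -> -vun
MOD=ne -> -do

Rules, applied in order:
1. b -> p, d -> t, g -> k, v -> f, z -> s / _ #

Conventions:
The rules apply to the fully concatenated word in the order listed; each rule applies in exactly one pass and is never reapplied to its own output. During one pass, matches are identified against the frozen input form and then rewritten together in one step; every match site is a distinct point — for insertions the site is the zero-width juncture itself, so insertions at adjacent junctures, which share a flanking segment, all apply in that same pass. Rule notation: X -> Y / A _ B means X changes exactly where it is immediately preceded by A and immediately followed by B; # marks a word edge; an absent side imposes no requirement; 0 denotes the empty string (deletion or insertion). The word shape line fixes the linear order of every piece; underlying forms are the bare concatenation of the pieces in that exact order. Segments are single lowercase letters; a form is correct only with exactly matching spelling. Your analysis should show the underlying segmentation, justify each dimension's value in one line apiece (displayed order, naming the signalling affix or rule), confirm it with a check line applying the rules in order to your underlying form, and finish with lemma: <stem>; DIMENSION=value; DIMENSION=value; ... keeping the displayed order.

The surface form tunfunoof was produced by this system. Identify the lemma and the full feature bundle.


underlying: tun-fu-no-ov
CLASS=fe - signalled by the affix -fu
RANK=ra - signalled by the affix -ov
MOD=ma - signalled by the affix -no
check: tunfunoov -> tunfunoof
lemma: tun; CLASS=fe; RANK=ra; MOD=ma


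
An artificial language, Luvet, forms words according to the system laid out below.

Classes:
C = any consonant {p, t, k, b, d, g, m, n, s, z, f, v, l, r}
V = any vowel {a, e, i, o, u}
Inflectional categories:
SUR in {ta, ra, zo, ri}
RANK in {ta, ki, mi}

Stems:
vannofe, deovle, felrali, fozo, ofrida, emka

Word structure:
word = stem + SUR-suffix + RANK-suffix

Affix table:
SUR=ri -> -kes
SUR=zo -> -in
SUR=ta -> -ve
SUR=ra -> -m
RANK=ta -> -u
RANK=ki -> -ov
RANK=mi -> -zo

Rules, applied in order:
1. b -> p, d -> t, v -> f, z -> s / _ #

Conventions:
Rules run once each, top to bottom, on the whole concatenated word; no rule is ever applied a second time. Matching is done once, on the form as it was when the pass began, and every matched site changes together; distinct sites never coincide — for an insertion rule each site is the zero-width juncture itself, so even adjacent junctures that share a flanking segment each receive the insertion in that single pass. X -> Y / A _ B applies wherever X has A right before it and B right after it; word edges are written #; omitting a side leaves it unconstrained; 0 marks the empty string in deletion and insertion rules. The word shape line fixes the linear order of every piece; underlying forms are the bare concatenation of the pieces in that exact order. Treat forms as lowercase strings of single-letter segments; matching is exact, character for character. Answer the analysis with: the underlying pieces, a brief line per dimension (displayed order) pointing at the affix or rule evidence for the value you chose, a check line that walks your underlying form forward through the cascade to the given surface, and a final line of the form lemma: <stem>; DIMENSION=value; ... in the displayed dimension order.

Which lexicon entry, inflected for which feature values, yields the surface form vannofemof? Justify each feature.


underlying: vannofe-m-ov
SUR=ra - signalled by the affix -m
RANK=ki - signalled by the affix -ov
check: vannofemov -> vannofemof
lemma: vannofe; SUR=ra; RANK=ki


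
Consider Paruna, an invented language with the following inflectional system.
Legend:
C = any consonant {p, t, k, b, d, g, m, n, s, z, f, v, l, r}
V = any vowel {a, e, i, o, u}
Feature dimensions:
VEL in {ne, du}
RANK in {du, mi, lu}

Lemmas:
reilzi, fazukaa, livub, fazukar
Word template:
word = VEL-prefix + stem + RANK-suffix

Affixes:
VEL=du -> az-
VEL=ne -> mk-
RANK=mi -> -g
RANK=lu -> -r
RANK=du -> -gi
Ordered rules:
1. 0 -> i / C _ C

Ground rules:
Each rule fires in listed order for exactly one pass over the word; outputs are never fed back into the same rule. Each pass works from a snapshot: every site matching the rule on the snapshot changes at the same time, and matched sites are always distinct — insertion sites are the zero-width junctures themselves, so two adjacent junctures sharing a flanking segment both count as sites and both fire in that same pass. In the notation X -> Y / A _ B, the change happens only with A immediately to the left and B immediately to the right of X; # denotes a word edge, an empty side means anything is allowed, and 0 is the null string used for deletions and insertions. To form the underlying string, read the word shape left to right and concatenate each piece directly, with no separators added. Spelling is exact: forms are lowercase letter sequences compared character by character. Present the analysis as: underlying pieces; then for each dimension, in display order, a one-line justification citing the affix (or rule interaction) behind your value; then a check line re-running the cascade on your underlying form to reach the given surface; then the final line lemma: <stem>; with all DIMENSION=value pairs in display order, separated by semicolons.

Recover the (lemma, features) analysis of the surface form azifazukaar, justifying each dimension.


underlying: az-fazukaa-r
VEL=du - signalled by the affix az-
RANK=lu - signalled by the affix -r
check: azfazukaar -> azifazukaar
lemma: fazukaa; VEL=du; RANK=lu


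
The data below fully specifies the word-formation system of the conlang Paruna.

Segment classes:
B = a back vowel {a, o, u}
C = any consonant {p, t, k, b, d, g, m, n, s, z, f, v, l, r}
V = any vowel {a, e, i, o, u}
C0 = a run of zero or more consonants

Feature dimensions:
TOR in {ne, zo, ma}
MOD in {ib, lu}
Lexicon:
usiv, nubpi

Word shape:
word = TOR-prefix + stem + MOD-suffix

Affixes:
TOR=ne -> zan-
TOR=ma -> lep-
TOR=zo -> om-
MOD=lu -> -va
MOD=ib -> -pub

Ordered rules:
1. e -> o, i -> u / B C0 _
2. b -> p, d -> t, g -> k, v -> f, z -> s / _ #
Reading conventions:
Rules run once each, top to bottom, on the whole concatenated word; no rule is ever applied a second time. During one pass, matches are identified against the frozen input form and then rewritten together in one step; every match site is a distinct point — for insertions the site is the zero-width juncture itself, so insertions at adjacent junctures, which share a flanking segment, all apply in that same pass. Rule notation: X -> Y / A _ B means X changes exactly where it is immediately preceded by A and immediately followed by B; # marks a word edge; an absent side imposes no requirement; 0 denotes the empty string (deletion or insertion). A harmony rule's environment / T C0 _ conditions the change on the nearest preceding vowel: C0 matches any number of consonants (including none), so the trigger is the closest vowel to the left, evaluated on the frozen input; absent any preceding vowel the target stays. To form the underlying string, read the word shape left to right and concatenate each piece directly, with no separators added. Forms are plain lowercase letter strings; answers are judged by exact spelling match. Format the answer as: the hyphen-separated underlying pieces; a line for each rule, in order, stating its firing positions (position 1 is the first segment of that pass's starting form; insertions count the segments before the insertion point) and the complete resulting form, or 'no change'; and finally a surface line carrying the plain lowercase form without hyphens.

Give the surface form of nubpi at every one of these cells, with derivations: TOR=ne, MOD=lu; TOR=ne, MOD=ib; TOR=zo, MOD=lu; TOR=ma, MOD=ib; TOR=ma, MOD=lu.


cell TOR=ne, MOD=lu:
underlying: zan-nubpi-va
1. e -> o, i -> u / B C0 _: fires at position(s) 8: zannubpuva
2. b -> p, d -> t, g -> k, v -> f, z -> s / _ #: no change
surface: zannubpuva

cell TOR=ne, MOD=ib:
underlying: zan-nubpi-pub
1. e -> o, i -> u / B C0 _: fires at position(s) 8: zannubpupub
2. b -> p, d -> t, g -> k, v -> f, z -> s / _ #: fires at position(s) 11: zannubpupup
surface: zannubpupup

cell TOR=zo, MOD=lu:
underlying: om-nubpi-va
1. e -> o, i -> u / B C0 _: fires at position(s) 7: omnubpuva
2. b -> p, d -> t, g -> k, v -> f, z -> s / _ #: no change
surface: omnubpuva

cell TOR=ma, MOD=ib:
underlying: lep-nubpi-pub
1. e -> o, i -> u / B C0 _: fires at position(s) 8: lepnubpupub
2. b -> p, d -> t, g -> k, v -> f, z -> s / _ #: fires at position(s) 11: lepnubpupup
surface: lepnubpupup

cell TOR=ma, MOD=lu:
underlying: lep-nubpi-va
1. e -> o, i -> u / B C0 _: fires at position(s) 8: lepnubpuva
2. b -> p, d -> t, g -> k, v -> f, z -> s / _ #: no change
surface: lepnubpuva


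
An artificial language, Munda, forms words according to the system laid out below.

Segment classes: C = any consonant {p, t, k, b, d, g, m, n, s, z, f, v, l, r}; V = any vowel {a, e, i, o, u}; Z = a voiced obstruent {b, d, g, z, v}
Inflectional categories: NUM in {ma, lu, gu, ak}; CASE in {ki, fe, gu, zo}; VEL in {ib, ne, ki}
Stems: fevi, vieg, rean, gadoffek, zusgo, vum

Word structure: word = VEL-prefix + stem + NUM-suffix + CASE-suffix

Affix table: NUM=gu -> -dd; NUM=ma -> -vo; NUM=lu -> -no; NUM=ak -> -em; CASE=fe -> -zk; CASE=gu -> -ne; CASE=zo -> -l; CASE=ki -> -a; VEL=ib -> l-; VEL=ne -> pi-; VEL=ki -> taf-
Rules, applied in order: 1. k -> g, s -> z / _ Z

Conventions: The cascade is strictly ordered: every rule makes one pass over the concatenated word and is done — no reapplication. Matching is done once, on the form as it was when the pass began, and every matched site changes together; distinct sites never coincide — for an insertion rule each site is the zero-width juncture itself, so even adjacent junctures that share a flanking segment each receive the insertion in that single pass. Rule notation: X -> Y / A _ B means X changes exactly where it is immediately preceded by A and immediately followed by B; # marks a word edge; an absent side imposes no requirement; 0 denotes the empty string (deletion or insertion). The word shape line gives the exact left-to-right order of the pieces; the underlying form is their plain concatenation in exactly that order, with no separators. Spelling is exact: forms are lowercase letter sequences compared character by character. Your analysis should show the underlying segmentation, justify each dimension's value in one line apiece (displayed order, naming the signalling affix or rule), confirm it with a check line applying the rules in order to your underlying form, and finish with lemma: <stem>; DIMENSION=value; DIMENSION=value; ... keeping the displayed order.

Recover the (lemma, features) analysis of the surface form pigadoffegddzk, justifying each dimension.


underlying: pi-gadoffek-dd-zk
NUM=gu - signalled by the affix -dd
CASE=fe - signalled by the affix -zk
VEL=ne - signalled by the affix pi-
check: pigadoffekddzk -> pigadoffegddzk
lemma: gadoffek; NUM=gu; CASE=fe; VEL=ne


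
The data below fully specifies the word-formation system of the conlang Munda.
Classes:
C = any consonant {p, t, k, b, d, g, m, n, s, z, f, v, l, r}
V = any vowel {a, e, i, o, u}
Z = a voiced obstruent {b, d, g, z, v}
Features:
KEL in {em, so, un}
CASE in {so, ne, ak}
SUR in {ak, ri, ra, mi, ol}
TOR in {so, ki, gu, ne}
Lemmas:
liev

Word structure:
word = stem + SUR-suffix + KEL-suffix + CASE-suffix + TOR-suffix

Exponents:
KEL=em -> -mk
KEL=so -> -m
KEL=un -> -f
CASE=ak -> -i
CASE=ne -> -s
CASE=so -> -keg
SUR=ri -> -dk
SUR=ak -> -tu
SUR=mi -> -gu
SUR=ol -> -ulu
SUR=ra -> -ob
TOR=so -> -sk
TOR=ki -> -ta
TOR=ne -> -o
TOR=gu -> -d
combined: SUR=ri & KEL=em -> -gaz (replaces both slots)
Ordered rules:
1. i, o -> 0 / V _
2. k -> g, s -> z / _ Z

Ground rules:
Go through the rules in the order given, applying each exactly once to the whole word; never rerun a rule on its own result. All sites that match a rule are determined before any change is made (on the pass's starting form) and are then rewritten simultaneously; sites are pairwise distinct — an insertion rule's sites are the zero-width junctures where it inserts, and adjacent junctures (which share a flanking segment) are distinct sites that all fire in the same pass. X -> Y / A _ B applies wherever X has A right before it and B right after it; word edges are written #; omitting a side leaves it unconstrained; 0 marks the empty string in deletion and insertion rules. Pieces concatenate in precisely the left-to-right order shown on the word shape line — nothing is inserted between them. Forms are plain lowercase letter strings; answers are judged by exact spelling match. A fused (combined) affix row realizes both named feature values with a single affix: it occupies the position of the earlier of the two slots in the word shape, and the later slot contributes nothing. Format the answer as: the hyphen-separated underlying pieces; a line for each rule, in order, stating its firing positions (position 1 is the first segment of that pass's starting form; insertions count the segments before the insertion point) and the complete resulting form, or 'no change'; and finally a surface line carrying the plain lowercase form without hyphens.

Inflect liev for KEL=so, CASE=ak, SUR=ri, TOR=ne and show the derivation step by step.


underlying: liev-dk-m-i-o
1. i, o -> 0 / V _: fires at position(s) 9: lievdkmi
2. k -> g, s -> z / _ Z: no change
surface: lievdkmi
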